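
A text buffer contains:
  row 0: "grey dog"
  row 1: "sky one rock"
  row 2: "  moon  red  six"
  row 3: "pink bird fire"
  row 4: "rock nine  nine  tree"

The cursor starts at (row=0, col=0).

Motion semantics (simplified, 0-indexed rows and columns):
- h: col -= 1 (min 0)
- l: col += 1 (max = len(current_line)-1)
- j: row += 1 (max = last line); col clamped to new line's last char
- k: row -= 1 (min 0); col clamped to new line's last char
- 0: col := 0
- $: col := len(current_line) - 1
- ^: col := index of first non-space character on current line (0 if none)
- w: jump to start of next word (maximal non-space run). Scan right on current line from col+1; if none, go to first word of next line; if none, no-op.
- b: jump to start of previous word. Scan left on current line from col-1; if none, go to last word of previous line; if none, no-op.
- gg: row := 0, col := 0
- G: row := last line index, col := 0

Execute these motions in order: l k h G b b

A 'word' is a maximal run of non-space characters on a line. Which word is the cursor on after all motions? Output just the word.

After 1 (l): row=0 col=1 char='r'
After 2 (k): row=0 col=1 char='r'
After 3 (h): row=0 col=0 char='g'
After 4 (G): row=4 col=0 char='r'
After 5 (b): row=3 col=10 char='f'
After 6 (b): row=3 col=5 char='b'

Answer: bird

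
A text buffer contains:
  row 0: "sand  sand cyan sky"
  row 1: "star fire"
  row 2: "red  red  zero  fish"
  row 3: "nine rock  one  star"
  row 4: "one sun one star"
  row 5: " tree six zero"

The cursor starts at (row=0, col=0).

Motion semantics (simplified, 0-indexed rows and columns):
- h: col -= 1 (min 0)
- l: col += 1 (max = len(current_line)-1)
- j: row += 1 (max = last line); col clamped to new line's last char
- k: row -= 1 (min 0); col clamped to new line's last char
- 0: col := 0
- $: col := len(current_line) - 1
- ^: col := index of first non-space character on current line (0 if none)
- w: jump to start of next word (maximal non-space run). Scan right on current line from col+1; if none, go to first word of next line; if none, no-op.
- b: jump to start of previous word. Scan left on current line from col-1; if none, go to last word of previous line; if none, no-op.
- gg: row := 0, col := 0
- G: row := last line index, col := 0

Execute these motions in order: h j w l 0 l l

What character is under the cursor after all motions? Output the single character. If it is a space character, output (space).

Answer: a

Derivation:
After 1 (h): row=0 col=0 char='s'
After 2 (j): row=1 col=0 char='s'
After 3 (w): row=1 col=5 char='f'
After 4 (l): row=1 col=6 char='i'
After 5 (0): row=1 col=0 char='s'
After 6 (l): row=1 col=1 char='t'
After 7 (l): row=1 col=2 char='a'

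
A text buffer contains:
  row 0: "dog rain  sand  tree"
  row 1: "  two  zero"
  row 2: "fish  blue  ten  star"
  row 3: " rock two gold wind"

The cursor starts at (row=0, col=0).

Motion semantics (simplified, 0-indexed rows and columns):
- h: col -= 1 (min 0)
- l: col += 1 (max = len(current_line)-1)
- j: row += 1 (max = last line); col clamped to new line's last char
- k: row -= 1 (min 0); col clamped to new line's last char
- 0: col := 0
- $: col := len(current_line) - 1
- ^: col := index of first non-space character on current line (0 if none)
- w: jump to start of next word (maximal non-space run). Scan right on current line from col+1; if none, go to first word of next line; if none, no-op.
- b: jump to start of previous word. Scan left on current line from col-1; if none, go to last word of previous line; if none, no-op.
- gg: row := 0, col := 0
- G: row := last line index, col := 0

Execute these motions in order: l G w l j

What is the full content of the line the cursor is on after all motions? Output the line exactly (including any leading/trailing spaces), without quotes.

Answer:  rock two gold wind

Derivation:
After 1 (l): row=0 col=1 char='o'
After 2 (G): row=3 col=0 char='_'
After 3 (w): row=3 col=1 char='r'
After 4 (l): row=3 col=2 char='o'
After 5 (j): row=3 col=2 char='o'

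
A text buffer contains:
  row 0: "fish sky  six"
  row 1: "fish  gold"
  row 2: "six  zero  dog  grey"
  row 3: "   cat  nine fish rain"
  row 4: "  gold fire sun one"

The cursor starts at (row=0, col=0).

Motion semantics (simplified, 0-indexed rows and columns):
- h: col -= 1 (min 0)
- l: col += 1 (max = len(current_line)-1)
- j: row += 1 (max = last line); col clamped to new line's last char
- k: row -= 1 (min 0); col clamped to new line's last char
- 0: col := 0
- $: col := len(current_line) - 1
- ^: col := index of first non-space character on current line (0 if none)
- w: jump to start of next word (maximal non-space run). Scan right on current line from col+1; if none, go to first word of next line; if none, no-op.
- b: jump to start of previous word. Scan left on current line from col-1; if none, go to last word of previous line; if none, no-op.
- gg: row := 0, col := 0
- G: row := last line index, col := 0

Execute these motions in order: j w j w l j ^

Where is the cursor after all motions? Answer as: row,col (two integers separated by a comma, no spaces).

Answer: 3,3

Derivation:
After 1 (j): row=1 col=0 char='f'
After 2 (w): row=1 col=6 char='g'
After 3 (j): row=2 col=6 char='e'
After 4 (w): row=2 col=11 char='d'
After 5 (l): row=2 col=12 char='o'
After 6 (j): row=3 col=12 char='_'
After 7 (^): row=3 col=3 char='c'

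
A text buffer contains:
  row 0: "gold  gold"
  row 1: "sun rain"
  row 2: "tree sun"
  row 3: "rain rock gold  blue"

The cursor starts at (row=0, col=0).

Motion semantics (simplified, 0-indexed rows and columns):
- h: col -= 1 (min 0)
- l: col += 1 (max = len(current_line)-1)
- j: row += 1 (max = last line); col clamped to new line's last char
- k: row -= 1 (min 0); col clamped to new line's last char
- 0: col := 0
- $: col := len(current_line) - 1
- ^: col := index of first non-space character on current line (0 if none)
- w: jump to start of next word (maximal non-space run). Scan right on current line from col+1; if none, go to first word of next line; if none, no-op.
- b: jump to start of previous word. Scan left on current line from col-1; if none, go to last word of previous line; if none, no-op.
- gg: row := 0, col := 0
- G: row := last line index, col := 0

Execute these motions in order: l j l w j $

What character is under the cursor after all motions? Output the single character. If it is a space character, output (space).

After 1 (l): row=0 col=1 char='o'
After 2 (j): row=1 col=1 char='u'
After 3 (l): row=1 col=2 char='n'
After 4 (w): row=1 col=4 char='r'
After 5 (j): row=2 col=4 char='_'
After 6 ($): row=2 col=7 char='n'

Answer: n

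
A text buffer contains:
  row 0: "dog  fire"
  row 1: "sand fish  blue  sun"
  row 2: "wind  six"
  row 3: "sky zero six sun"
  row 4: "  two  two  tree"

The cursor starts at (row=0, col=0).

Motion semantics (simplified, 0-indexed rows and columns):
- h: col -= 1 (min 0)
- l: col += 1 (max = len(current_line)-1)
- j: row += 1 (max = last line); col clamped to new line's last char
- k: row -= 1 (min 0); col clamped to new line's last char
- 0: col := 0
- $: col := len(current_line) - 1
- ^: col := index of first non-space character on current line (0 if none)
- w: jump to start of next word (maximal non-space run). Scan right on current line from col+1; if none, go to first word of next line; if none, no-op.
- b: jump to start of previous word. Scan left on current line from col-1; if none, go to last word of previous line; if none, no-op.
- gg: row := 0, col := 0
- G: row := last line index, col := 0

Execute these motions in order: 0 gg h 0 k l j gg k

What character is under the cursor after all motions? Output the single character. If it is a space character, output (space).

Answer: d

Derivation:
After 1 (0): row=0 col=0 char='d'
After 2 (gg): row=0 col=0 char='d'
After 3 (h): row=0 col=0 char='d'
After 4 (0): row=0 col=0 char='d'
After 5 (k): row=0 col=0 char='d'
After 6 (l): row=0 col=1 char='o'
After 7 (j): row=1 col=1 char='a'
After 8 (gg): row=0 col=0 char='d'
After 9 (k): row=0 col=0 char='d'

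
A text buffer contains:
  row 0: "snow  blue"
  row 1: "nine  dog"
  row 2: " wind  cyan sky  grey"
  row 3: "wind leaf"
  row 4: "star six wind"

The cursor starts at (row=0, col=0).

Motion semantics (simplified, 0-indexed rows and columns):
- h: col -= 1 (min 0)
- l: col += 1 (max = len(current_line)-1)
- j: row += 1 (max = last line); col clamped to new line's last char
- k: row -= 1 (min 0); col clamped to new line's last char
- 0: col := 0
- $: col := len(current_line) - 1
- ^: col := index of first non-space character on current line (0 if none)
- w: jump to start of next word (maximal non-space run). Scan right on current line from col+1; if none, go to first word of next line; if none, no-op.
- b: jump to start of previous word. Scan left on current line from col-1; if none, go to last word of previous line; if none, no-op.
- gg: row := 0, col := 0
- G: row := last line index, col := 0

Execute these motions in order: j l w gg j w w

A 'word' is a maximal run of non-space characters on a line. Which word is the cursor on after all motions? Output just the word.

Answer: wind

Derivation:
After 1 (j): row=1 col=0 char='n'
After 2 (l): row=1 col=1 char='i'
After 3 (w): row=1 col=6 char='d'
After 4 (gg): row=0 col=0 char='s'
After 5 (j): row=1 col=0 char='n'
After 6 (w): row=1 col=6 char='d'
After 7 (w): row=2 col=1 char='w'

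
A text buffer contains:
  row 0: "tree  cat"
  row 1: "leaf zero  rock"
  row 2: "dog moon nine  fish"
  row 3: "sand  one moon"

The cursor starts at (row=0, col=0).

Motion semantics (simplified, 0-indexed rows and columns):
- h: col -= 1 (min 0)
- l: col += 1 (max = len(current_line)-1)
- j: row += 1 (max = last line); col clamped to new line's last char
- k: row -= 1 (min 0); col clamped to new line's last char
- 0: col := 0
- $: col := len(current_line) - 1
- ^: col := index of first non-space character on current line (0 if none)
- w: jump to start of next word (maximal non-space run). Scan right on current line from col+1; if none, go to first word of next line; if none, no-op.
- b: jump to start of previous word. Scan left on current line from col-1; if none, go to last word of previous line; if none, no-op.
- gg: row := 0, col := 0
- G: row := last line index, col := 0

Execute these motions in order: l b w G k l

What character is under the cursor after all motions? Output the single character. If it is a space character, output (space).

After 1 (l): row=0 col=1 char='r'
After 2 (b): row=0 col=0 char='t'
After 3 (w): row=0 col=6 char='c'
After 4 (G): row=3 col=0 char='s'
After 5 (k): row=2 col=0 char='d'
After 6 (l): row=2 col=1 char='o'

Answer: o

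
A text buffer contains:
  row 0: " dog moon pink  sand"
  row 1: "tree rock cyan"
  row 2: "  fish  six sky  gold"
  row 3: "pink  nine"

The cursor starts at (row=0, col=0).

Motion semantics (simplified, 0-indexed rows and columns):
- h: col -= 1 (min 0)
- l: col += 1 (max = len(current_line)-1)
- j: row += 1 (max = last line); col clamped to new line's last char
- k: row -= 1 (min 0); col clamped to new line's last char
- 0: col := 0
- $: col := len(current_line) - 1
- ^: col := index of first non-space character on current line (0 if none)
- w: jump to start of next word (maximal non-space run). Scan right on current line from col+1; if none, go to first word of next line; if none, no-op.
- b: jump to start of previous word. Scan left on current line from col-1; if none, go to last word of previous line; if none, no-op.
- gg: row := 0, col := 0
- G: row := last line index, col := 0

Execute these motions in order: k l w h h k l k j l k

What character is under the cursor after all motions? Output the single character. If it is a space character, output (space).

Answer: m

Derivation:
After 1 (k): row=0 col=0 char='_'
After 2 (l): row=0 col=1 char='d'
After 3 (w): row=0 col=5 char='m'
After 4 (h): row=0 col=4 char='_'
After 5 (h): row=0 col=3 char='g'
After 6 (k): row=0 col=3 char='g'
After 7 (l): row=0 col=4 char='_'
After 8 (k): row=0 col=4 char='_'
After 9 (j): row=1 col=4 char='_'
After 10 (l): row=1 col=5 char='r'
After 11 (k): row=0 col=5 char='m'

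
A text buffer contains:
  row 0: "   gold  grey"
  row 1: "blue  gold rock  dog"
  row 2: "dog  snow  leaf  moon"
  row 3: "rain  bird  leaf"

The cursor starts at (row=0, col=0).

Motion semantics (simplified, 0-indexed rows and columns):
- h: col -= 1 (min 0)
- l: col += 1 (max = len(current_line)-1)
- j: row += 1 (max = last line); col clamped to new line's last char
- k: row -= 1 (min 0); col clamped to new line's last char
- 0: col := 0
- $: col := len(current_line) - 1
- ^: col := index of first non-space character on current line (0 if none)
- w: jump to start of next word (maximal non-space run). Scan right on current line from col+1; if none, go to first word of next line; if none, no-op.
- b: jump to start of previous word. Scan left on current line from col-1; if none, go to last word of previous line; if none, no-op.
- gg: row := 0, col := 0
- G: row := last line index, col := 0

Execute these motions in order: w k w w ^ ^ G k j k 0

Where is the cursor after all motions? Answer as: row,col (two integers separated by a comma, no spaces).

After 1 (w): row=0 col=3 char='g'
After 2 (k): row=0 col=3 char='g'
After 3 (w): row=0 col=9 char='g'
After 4 (w): row=1 col=0 char='b'
After 5 (^): row=1 col=0 char='b'
After 6 (^): row=1 col=0 char='b'
After 7 (G): row=3 col=0 char='r'
After 8 (k): row=2 col=0 char='d'
After 9 (j): row=3 col=0 char='r'
After 10 (k): row=2 col=0 char='d'
After 11 (0): row=2 col=0 char='d'

Answer: 2,0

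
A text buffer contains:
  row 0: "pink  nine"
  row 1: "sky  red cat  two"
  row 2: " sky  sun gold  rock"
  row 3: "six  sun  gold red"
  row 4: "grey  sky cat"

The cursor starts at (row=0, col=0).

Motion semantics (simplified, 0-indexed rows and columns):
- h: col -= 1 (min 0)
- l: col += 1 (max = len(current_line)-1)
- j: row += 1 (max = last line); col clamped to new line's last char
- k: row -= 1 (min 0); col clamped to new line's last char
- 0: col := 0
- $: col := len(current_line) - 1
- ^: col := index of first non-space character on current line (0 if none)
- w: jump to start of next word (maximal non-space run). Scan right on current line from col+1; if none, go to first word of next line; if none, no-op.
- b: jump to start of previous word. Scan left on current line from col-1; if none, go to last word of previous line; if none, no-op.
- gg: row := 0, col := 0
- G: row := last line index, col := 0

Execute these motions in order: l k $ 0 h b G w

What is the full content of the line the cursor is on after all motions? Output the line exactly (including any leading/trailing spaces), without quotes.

After 1 (l): row=0 col=1 char='i'
After 2 (k): row=0 col=1 char='i'
After 3 ($): row=0 col=9 char='e'
After 4 (0): row=0 col=0 char='p'
After 5 (h): row=0 col=0 char='p'
After 6 (b): row=0 col=0 char='p'
After 7 (G): row=4 col=0 char='g'
After 8 (w): row=4 col=6 char='s'

Answer: grey  sky cat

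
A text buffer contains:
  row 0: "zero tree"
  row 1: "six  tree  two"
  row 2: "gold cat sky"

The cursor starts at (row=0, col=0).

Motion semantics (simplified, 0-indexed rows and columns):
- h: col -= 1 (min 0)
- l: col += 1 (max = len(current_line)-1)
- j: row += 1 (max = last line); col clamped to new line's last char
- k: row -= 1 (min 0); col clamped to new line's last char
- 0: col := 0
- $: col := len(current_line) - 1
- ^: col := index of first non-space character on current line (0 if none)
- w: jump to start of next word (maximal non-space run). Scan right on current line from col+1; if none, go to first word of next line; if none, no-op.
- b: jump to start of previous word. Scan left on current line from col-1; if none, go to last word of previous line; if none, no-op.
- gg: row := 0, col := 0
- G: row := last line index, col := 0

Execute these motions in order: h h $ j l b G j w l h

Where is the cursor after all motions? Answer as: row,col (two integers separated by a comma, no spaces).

After 1 (h): row=0 col=0 char='z'
After 2 (h): row=0 col=0 char='z'
After 3 ($): row=0 col=8 char='e'
After 4 (j): row=1 col=8 char='e'
After 5 (l): row=1 col=9 char='_'
After 6 (b): row=1 col=5 char='t'
After 7 (G): row=2 col=0 char='g'
After 8 (j): row=2 col=0 char='g'
After 9 (w): row=2 col=5 char='c'
After 10 (l): row=2 col=6 char='a'
After 11 (h): row=2 col=5 char='c'

Answer: 2,5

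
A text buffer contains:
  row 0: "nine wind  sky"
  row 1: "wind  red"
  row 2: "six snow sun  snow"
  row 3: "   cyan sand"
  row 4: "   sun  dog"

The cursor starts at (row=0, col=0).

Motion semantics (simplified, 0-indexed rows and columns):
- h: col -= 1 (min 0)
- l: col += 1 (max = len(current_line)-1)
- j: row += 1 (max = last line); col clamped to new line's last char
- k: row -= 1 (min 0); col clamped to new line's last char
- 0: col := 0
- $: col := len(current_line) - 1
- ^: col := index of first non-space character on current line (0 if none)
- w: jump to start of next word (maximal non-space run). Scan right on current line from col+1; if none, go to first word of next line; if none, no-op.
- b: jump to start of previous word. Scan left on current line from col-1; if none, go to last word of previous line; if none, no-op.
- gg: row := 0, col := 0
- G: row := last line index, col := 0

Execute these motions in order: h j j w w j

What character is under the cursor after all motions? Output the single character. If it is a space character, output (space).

Answer: a

Derivation:
After 1 (h): row=0 col=0 char='n'
After 2 (j): row=1 col=0 char='w'
After 3 (j): row=2 col=0 char='s'
After 4 (w): row=2 col=4 char='s'
After 5 (w): row=2 col=9 char='s'
After 6 (j): row=3 col=9 char='a'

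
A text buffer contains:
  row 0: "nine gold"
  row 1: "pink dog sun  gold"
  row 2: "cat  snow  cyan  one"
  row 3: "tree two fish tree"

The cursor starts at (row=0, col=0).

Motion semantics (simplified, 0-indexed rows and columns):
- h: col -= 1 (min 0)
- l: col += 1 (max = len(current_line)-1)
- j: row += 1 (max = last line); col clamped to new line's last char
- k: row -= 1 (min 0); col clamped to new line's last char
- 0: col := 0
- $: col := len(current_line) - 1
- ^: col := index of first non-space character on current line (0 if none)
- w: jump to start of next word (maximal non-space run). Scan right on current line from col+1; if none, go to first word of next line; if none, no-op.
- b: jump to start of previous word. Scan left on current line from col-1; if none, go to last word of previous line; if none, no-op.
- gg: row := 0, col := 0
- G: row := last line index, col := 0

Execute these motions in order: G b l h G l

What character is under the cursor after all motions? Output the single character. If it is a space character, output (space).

After 1 (G): row=3 col=0 char='t'
After 2 (b): row=2 col=17 char='o'
After 3 (l): row=2 col=18 char='n'
After 4 (h): row=2 col=17 char='o'
After 5 (G): row=3 col=0 char='t'
After 6 (l): row=3 col=1 char='r'

Answer: r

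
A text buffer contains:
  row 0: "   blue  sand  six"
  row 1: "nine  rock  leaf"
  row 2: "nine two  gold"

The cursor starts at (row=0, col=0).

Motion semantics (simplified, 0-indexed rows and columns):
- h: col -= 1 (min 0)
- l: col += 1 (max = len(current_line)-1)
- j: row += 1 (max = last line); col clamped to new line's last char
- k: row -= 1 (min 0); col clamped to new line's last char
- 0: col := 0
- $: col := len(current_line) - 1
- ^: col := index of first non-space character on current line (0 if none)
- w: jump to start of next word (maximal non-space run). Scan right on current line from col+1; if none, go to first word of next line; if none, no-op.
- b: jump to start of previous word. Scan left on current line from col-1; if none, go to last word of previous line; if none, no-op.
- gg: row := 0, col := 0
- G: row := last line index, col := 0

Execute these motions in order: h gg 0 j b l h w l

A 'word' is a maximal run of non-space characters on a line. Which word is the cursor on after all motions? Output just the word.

Answer: nine

Derivation:
After 1 (h): row=0 col=0 char='_'
After 2 (gg): row=0 col=0 char='_'
After 3 (0): row=0 col=0 char='_'
After 4 (j): row=1 col=0 char='n'
After 5 (b): row=0 col=15 char='s'
After 6 (l): row=0 col=16 char='i'
After 7 (h): row=0 col=15 char='s'
After 8 (w): row=1 col=0 char='n'
After 9 (l): row=1 col=1 char='i'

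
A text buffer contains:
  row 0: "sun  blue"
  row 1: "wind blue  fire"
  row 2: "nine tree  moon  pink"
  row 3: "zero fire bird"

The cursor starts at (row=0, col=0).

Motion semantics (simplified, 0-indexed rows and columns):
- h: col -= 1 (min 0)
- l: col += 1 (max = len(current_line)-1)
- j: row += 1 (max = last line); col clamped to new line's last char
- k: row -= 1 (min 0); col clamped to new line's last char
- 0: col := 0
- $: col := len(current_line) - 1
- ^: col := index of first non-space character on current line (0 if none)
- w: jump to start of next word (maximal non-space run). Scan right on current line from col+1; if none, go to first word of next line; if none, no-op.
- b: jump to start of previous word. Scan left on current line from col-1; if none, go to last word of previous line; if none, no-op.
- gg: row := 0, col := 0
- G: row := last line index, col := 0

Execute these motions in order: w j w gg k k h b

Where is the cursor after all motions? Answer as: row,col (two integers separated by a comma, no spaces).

Answer: 0,0

Derivation:
After 1 (w): row=0 col=5 char='b'
After 2 (j): row=1 col=5 char='b'
After 3 (w): row=1 col=11 char='f'
After 4 (gg): row=0 col=0 char='s'
After 5 (k): row=0 col=0 char='s'
After 6 (k): row=0 col=0 char='s'
After 7 (h): row=0 col=0 char='s'
After 8 (b): row=0 col=0 char='s'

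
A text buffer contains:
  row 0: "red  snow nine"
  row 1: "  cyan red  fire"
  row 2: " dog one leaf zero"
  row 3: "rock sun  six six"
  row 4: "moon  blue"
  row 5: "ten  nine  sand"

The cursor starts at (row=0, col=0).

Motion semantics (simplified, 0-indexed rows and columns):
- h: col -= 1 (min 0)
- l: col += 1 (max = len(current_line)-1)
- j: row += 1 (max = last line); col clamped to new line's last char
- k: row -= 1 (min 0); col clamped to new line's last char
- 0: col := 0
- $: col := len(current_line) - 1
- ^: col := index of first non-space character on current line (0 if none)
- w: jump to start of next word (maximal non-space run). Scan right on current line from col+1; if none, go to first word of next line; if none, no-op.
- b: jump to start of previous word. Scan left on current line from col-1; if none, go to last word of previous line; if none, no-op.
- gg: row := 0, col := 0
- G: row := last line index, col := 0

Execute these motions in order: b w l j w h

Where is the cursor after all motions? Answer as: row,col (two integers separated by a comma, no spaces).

After 1 (b): row=0 col=0 char='r'
After 2 (w): row=0 col=5 char='s'
After 3 (l): row=0 col=6 char='n'
After 4 (j): row=1 col=6 char='_'
After 5 (w): row=1 col=7 char='r'
After 6 (h): row=1 col=6 char='_'

Answer: 1,6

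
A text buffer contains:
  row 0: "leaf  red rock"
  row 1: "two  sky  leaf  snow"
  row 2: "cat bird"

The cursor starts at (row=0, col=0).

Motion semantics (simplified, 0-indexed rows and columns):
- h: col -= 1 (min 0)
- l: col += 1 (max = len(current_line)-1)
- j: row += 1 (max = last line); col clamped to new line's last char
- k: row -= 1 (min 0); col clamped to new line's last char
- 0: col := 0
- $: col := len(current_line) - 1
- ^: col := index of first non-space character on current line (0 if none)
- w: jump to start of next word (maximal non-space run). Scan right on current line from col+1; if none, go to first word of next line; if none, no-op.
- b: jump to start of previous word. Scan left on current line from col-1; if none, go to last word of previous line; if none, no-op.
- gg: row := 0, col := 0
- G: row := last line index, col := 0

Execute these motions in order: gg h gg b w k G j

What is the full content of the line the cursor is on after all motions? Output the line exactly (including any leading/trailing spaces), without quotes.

After 1 (gg): row=0 col=0 char='l'
After 2 (h): row=0 col=0 char='l'
After 3 (gg): row=0 col=0 char='l'
After 4 (b): row=0 col=0 char='l'
After 5 (w): row=0 col=6 char='r'
After 6 (k): row=0 col=6 char='r'
After 7 (G): row=2 col=0 char='c'
After 8 (j): row=2 col=0 char='c'

Answer: cat bird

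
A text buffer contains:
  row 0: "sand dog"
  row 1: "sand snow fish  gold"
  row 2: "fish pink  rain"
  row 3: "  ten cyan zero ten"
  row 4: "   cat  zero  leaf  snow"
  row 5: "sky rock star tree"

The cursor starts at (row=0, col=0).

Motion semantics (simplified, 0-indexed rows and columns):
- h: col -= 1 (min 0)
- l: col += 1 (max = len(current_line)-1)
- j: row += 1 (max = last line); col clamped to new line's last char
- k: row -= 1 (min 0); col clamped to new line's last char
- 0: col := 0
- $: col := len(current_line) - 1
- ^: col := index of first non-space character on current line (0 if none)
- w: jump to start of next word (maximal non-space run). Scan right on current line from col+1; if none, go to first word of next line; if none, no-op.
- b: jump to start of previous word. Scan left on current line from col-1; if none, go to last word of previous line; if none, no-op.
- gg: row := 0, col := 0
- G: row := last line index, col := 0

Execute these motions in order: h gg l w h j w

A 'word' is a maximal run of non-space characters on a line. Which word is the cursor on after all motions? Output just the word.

After 1 (h): row=0 col=0 char='s'
After 2 (gg): row=0 col=0 char='s'
After 3 (l): row=0 col=1 char='a'
After 4 (w): row=0 col=5 char='d'
After 5 (h): row=0 col=4 char='_'
After 6 (j): row=1 col=4 char='_'
After 7 (w): row=1 col=5 char='s'

Answer: snow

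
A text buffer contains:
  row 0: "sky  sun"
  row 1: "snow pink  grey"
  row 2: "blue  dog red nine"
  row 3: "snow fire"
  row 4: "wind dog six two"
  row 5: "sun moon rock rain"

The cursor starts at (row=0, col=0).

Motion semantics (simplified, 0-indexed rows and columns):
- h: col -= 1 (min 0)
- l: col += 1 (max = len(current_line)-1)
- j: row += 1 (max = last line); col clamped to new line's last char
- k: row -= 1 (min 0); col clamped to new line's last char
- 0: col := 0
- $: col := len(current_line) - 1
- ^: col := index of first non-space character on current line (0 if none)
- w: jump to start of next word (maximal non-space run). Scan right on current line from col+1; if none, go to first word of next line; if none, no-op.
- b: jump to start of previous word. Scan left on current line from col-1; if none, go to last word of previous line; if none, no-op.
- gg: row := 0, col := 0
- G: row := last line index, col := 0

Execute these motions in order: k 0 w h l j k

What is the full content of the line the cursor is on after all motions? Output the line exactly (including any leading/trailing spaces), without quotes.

After 1 (k): row=0 col=0 char='s'
After 2 (0): row=0 col=0 char='s'
After 3 (w): row=0 col=5 char='s'
After 4 (h): row=0 col=4 char='_'
After 5 (l): row=0 col=5 char='s'
After 6 (j): row=1 col=5 char='p'
After 7 (k): row=0 col=5 char='s'

Answer: sky  sun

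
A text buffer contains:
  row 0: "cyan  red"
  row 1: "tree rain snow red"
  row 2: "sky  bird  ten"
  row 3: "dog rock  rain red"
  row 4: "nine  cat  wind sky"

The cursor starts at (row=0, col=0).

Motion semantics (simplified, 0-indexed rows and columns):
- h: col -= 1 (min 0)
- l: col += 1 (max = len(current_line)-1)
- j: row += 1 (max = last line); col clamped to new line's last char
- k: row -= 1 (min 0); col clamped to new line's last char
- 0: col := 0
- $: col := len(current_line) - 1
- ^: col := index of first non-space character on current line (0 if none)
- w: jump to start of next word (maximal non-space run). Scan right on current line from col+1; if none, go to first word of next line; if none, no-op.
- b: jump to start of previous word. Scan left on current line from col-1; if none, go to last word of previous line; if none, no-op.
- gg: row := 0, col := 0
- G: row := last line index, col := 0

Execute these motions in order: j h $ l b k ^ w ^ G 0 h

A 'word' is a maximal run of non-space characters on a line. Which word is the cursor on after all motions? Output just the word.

After 1 (j): row=1 col=0 char='t'
After 2 (h): row=1 col=0 char='t'
After 3 ($): row=1 col=17 char='d'
After 4 (l): row=1 col=17 char='d'
After 5 (b): row=1 col=15 char='r'
After 6 (k): row=0 col=8 char='d'
After 7 (^): row=0 col=0 char='c'
After 8 (w): row=0 col=6 char='r'
After 9 (^): row=0 col=0 char='c'
After 10 (G): row=4 col=0 char='n'
After 11 (0): row=4 col=0 char='n'
After 12 (h): row=4 col=0 char='n'

Answer: nine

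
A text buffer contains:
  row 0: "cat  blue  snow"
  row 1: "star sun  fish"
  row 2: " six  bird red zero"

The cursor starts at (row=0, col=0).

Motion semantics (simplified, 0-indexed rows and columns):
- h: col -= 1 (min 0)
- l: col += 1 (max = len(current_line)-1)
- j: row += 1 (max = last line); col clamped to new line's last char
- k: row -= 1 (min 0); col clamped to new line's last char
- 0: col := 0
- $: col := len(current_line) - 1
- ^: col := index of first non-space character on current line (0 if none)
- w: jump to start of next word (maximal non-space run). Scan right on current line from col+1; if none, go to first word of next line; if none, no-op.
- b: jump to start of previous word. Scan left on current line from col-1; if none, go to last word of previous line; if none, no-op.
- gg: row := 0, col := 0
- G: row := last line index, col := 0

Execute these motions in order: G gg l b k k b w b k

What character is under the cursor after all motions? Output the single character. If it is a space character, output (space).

Answer: c

Derivation:
After 1 (G): row=2 col=0 char='_'
After 2 (gg): row=0 col=0 char='c'
After 3 (l): row=0 col=1 char='a'
After 4 (b): row=0 col=0 char='c'
After 5 (k): row=0 col=0 char='c'
After 6 (k): row=0 col=0 char='c'
After 7 (b): row=0 col=0 char='c'
After 8 (w): row=0 col=5 char='b'
After 9 (b): row=0 col=0 char='c'
After 10 (k): row=0 col=0 char='c'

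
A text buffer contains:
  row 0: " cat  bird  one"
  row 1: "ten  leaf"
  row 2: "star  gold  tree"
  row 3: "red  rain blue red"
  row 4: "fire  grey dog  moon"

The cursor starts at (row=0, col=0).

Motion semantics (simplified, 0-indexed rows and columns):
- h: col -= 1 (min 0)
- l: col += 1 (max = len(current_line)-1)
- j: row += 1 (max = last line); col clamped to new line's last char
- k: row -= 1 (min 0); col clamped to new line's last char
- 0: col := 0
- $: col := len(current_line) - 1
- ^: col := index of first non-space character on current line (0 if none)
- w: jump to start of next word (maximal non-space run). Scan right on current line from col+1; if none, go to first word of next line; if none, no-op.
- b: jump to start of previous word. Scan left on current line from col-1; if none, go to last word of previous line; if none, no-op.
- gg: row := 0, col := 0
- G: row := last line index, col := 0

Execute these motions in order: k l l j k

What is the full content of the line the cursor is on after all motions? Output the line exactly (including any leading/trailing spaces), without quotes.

Answer:  cat  bird  one

Derivation:
After 1 (k): row=0 col=0 char='_'
After 2 (l): row=0 col=1 char='c'
After 3 (l): row=0 col=2 char='a'
After 4 (j): row=1 col=2 char='n'
After 5 (k): row=0 col=2 char='a'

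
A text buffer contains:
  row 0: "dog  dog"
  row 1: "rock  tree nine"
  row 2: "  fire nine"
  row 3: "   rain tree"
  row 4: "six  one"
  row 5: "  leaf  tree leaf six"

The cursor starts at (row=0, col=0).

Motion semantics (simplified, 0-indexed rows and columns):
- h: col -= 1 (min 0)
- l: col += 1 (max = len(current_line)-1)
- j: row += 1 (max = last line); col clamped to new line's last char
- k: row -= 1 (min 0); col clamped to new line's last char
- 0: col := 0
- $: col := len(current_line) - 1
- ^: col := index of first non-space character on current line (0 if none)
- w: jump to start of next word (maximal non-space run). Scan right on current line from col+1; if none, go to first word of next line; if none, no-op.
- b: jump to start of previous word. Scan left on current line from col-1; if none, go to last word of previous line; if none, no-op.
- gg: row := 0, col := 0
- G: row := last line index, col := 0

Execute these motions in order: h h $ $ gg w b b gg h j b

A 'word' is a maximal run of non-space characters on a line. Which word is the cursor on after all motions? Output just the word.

After 1 (h): row=0 col=0 char='d'
After 2 (h): row=0 col=0 char='d'
After 3 ($): row=0 col=7 char='g'
After 4 ($): row=0 col=7 char='g'
After 5 (gg): row=0 col=0 char='d'
After 6 (w): row=0 col=5 char='d'
After 7 (b): row=0 col=0 char='d'
After 8 (b): row=0 col=0 char='d'
After 9 (gg): row=0 col=0 char='d'
After 10 (h): row=0 col=0 char='d'
After 11 (j): row=1 col=0 char='r'
After 12 (b): row=0 col=5 char='d'

Answer: dog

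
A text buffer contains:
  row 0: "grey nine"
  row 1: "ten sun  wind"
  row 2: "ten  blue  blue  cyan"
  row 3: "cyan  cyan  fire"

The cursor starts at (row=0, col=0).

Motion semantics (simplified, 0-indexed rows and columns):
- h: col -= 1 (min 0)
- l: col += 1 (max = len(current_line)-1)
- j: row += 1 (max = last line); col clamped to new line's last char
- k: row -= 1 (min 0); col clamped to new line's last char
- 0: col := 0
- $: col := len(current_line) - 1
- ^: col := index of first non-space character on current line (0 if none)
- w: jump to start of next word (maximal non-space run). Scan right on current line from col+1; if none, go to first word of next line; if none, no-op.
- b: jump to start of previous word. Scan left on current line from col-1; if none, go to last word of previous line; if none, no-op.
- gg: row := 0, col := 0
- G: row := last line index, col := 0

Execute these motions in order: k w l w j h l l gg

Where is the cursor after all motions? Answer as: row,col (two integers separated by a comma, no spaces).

After 1 (k): row=0 col=0 char='g'
After 2 (w): row=0 col=5 char='n'
After 3 (l): row=0 col=6 char='i'
After 4 (w): row=1 col=0 char='t'
After 5 (j): row=2 col=0 char='t'
After 6 (h): row=2 col=0 char='t'
After 7 (l): row=2 col=1 char='e'
After 8 (l): row=2 col=2 char='n'
After 9 (gg): row=0 col=0 char='g'

Answer: 0,0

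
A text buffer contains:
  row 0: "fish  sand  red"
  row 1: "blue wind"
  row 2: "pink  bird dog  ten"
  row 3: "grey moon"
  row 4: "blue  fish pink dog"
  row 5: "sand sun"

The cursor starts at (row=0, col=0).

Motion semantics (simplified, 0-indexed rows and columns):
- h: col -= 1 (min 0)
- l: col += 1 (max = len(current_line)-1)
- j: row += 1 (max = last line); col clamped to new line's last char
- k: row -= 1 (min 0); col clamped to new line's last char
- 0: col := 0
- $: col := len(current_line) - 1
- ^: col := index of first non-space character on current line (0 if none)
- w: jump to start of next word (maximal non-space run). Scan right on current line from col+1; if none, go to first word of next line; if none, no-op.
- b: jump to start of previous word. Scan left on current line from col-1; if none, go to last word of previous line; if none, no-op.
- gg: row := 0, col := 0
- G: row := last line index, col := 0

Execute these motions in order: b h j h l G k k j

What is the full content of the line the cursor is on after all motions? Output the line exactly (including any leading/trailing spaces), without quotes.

After 1 (b): row=0 col=0 char='f'
After 2 (h): row=0 col=0 char='f'
After 3 (j): row=1 col=0 char='b'
After 4 (h): row=1 col=0 char='b'
After 5 (l): row=1 col=1 char='l'
After 6 (G): row=5 col=0 char='s'
After 7 (k): row=4 col=0 char='b'
After 8 (k): row=3 col=0 char='g'
After 9 (j): row=4 col=0 char='b'

Answer: blue  fish pink dog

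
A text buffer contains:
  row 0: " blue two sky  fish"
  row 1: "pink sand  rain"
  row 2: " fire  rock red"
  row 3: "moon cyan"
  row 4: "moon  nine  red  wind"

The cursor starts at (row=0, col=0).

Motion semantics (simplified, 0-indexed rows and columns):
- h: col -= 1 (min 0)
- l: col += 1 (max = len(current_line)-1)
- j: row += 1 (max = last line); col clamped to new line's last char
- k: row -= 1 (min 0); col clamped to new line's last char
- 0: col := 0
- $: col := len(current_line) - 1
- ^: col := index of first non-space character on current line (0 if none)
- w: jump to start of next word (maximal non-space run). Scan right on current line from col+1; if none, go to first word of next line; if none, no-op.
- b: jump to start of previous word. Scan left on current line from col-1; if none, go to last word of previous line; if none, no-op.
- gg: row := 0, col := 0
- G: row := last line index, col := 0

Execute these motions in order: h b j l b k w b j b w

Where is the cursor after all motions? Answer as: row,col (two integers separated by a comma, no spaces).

After 1 (h): row=0 col=0 char='_'
After 2 (b): row=0 col=0 char='_'
After 3 (j): row=1 col=0 char='p'
After 4 (l): row=1 col=1 char='i'
After 5 (b): row=1 col=0 char='p'
After 6 (k): row=0 col=0 char='_'
After 7 (w): row=0 col=1 char='b'
After 8 (b): row=0 col=1 char='b'
After 9 (j): row=1 col=1 char='i'
After 10 (b): row=1 col=0 char='p'
After 11 (w): row=1 col=5 char='s'

Answer: 1,5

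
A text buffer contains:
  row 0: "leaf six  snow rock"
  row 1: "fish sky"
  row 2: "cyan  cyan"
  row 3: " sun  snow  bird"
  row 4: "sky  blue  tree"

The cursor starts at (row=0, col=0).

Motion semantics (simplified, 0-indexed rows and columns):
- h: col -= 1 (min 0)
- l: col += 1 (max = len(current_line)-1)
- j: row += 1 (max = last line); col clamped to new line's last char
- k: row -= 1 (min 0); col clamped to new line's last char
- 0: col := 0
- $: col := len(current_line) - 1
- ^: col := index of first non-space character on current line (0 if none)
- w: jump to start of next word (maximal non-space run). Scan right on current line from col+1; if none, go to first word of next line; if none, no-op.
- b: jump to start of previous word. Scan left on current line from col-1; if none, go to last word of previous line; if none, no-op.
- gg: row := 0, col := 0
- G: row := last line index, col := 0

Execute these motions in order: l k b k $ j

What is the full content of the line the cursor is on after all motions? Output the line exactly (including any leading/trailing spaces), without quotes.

Answer: fish sky

Derivation:
After 1 (l): row=0 col=1 char='e'
After 2 (k): row=0 col=1 char='e'
After 3 (b): row=0 col=0 char='l'
After 4 (k): row=0 col=0 char='l'
After 5 ($): row=0 col=18 char='k'
After 6 (j): row=1 col=7 char='y'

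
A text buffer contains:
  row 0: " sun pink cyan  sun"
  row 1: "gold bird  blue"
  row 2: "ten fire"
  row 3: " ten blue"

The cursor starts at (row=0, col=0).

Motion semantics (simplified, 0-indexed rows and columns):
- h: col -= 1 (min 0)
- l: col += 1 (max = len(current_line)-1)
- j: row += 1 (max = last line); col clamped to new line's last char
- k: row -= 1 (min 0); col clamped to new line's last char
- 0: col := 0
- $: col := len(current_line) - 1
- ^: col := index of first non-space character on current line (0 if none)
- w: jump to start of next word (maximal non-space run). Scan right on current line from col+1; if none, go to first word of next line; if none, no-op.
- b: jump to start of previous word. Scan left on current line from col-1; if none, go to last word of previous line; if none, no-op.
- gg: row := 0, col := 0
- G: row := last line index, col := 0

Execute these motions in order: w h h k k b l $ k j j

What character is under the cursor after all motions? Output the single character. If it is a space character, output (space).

After 1 (w): row=0 col=1 char='s'
After 2 (h): row=0 col=0 char='_'
After 3 (h): row=0 col=0 char='_'
After 4 (k): row=0 col=0 char='_'
After 5 (k): row=0 col=0 char='_'
After 6 (b): row=0 col=0 char='_'
After 7 (l): row=0 col=1 char='s'
After 8 ($): row=0 col=18 char='n'
After 9 (k): row=0 col=18 char='n'
After 10 (j): row=1 col=14 char='e'
After 11 (j): row=2 col=7 char='e'

Answer: e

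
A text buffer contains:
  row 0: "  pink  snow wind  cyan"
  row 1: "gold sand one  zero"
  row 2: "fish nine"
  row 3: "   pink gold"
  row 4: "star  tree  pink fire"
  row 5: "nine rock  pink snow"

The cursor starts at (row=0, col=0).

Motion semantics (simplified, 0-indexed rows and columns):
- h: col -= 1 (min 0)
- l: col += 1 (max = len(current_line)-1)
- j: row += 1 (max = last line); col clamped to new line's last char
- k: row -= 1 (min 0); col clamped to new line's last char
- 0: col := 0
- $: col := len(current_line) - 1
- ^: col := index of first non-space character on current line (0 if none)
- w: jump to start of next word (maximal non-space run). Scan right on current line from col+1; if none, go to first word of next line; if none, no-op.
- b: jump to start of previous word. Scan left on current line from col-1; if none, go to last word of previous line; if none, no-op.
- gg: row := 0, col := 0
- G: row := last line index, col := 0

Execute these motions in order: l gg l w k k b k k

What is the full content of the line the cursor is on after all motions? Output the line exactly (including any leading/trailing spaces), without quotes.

Answer:   pink  snow wind  cyan

Derivation:
After 1 (l): row=0 col=1 char='_'
After 2 (gg): row=0 col=0 char='_'
After 3 (l): row=0 col=1 char='_'
After 4 (w): row=0 col=2 char='p'
After 5 (k): row=0 col=2 char='p'
After 6 (k): row=0 col=2 char='p'
After 7 (b): row=0 col=2 char='p'
After 8 (k): row=0 col=2 char='p'
After 9 (k): row=0 col=2 char='p'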